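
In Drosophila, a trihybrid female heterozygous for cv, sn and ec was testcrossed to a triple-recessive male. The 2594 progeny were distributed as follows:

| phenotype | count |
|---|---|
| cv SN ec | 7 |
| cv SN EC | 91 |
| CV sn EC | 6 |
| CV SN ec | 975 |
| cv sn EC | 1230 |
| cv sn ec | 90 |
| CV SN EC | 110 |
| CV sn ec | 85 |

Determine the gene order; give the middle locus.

cv

The two most frequent reciprocal classes, cv sn EC and CV SN ec, are the parental types, so the F1 was cv sn EC / CV SN ec.
The two rarest classes, CV sn EC and cv SN ec, are the double crossovers. Comparing them with the parentals, only the cv allele has switched, so cv is the middle locus and the order is sn – cv – ec.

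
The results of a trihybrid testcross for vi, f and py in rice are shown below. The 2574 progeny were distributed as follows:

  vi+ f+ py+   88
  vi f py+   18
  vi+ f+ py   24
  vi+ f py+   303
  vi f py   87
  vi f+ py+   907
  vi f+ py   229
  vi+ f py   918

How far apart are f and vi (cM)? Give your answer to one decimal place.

The two most frequent reciprocal classes, vi f+ py+ and vi+ f py, are the parental types, so the F1 was vi f+ py+ / vi+ f py.
The two rarest classes, vi f py+ and vi+ f+ py, are the double crossovers. Comparing them with the parentals, only the f allele has switched, so f is the middle locus and the order is py – f – vi.
Crossovers in the f–vi interval produce the single-crossover classes vi+ f+ py+ and vi f py (88 + 87 = 175) plus the double crossovers (42).
RF(f–vi) = (175 + 42) / 2574 = 217/2574 = 0.0843 → 8.4 cM.

8.4 cM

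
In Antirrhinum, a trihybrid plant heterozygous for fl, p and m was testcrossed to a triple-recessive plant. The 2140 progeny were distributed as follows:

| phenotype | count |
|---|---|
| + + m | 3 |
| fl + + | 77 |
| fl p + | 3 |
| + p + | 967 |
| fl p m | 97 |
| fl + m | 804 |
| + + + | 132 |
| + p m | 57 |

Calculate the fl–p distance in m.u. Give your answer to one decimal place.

11.0 m.u.

The two most frequent reciprocal classes, + p + and fl + m, are the parental types, so the F1 was + p + / fl + m.
The two rarest classes, fl p + and + + m, are the double crossovers. Comparing them with the parentals, only the fl allele has switched, so fl is the middle locus and the order is p – fl – m.
Crossovers in the p–fl interval produce the single-crossover classes + + + and fl p m (132 + 97 = 229) plus the double crossovers (6).
RF(p–fl) = (229 + 6) / 2140 = 235/2140 = 0.1098 → 11.0 m.u.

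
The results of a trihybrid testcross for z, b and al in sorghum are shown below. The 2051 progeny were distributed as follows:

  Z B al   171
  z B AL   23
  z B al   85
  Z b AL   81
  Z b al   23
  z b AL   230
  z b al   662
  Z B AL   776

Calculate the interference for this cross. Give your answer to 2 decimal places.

0.00

The two most frequent reciprocal classes, Z B AL and z b al, are the parental types, so the F1 was Z B AL / z b al.
The two rarest classes, z B AL and Z b al, are the double crossovers. Comparing them with the parentals, only the z allele has switched, so z is the middle locus and the order is b – z – al.
b–z: (166 + 46)/2051 = 0.1034; z–al: (401 + 46)/2051 = 0.2179.
Expected DCO frequency = 0.1034 × 0.2179 ≈ 0.02253; observed = 46/2051 ≈ 0.02243.
Coefficient of coincidence = 0.02243/0.02253 ≈ 1.00; interference = 1 − 1.00 = 0.00.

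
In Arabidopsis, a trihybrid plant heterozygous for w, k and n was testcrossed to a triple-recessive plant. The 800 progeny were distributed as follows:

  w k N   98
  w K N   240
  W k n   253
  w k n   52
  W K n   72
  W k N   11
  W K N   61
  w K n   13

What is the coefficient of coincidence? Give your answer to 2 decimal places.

0.72

The two most frequent reciprocal classes, w K N and W k n, are the parental types, so the F1 was w K N / W k n.
The two rarest classes, w K n and W k N, are the double crossovers. Comparing them with the parentals, only the n allele has switched, so n is the middle locus and the order is k – n – w.
k–n: (170 + 24)/800 = 0.2425; n–w: (113 + 24)/800 = 0.1713.
Expected DCO frequency = 0.2425 × 0.1713 ≈ 0.04154; observed = 24/800 ≈ 0.03000.
Coefficient of coincidence = 0.03000/0.04154 ≈ 0.72.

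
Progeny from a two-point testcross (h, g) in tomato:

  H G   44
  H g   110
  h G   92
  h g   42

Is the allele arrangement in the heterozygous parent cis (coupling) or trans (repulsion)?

The two most frequent classes are H g (110) and h G (92); these are the parental (non-recombinant) types.
So the F1 carried H g on one chromosome and h G on the other — the recessive alleles are on opposite chromosomes (trans / repulsion).

trans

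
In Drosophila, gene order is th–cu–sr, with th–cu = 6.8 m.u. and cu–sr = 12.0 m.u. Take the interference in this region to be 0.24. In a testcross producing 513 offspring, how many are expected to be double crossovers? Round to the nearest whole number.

3

Map distances give recombination frequencies of 0.068 and 0.120 for the two intervals.
With interference 0.24 (so coincidence = 0.76), expected double-crossover frequency = 0.068 × 0.120 × 0.76 = 0.00620.
Expected number = 0.00620 × 513 = 3.18 ≈ 3.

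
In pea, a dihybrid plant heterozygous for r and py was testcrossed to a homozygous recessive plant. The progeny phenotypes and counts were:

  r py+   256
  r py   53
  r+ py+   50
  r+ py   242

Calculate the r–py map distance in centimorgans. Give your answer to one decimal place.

17.1 centimorgans

The two most frequent classes, r+ py (242) and r py+ (256), are the parental types, so the F1 was r+ py / r py+.
The recombinant classes are r+ py+ and r py: 50 + 53 = 103.
Recombination frequency = 103/601 = 0.1714 ≈ 17.1%, i.e. 17.1 centimorgans.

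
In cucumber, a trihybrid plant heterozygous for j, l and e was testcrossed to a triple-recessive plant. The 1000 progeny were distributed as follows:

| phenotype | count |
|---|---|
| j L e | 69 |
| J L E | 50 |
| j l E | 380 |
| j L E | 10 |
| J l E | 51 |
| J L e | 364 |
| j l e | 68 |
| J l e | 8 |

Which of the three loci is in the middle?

The two most frequent reciprocal classes, J L e and j l E, are the parental types, so the F1 was J L e / j l E.
The two rarest classes, J l e and j L E, are the double crossovers. Comparing them with the parentals, only the l allele has switched, so l is the middle locus and the order is j – l – e.

l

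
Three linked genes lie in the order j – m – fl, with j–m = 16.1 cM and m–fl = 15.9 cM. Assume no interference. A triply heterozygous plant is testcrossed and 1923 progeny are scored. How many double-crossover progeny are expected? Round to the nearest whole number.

49

Map distances give recombination frequencies of 0.161 and 0.159 for the two intervals.
With no interference, expected double-crossover frequency = 0.161 × 0.159 = 0.02560.
Expected number = 0.02560 × 1923 = 49.23 ≈ 49.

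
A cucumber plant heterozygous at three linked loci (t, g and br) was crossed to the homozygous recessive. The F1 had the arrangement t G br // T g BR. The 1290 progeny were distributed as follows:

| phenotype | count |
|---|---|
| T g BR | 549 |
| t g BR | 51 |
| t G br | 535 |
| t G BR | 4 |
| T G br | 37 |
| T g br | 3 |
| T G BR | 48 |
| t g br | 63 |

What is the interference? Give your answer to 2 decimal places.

0.19

The two rarest classes, t G BR and T g br, are the double crossovers. Comparing them with the parentals, only the br allele has switched, so br is the middle locus and the order is g – br – t.
g–br: (111 + 7)/1290 = 0.0915; br–t: (88 + 7)/1290 = 0.0736.
Expected DCO frequency = 0.0915 × 0.0736 ≈ 0.00673; observed = 7/1290 ≈ 0.00543.
Coefficient of coincidence = 0.00543/0.00673 ≈ 0.81; interference = 1 − 0.81 = 0.19.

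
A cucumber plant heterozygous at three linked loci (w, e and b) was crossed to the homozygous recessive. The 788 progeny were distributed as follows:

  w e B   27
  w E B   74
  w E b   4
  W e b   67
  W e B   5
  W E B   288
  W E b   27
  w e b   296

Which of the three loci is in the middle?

The two most frequent reciprocal classes, W E B and w e b, are the parental types, so the F1 was W E B / w e b.
The two rarest classes, W e B and w E b, are the double crossovers. Comparing them with the parentals, only the e allele has switched, so e is the middle locus and the order is b – e – w.

e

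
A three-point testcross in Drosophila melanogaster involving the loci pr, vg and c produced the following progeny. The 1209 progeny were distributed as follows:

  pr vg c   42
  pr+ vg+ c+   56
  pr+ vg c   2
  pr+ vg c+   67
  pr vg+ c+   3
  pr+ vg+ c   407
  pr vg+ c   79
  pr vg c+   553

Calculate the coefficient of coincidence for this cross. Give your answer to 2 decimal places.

0.39

The two most frequent reciprocal classes, pr+ vg+ c and pr vg c+, are the parental types, so the F1 was pr+ vg+ c / pr vg c+.
The two rarest classes, pr+ vg c and pr vg+ c+, are the double crossovers. Comparing them with the parentals, only the vg allele has switched, so vg is the middle locus and the order is pr – vg – c.
pr–vg: (146 + 5)/1209 = 0.1249; vg–c: (98 + 5)/1209 = 0.0852.
Expected DCO frequency = 0.1249 × 0.0852 ≈ 0.01064; observed = 5/1209 ≈ 0.00414.
Coefficient of coincidence = 0.00414/0.01064 ≈ 0.39.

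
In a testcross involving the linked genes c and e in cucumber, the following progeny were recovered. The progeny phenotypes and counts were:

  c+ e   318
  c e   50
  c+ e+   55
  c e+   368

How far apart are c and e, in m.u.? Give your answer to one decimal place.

The two most frequent classes, c+ e (318) and c e+ (368), are the parental types, so the F1 was c+ e / c e+.
The recombinant classes are c+ e+ and c e: 55 + 50 = 105.
Recombination frequency = 105/791 = 0.1327 ≈ 13.3%, i.e. 13.3 m.u.

13.3 m.u.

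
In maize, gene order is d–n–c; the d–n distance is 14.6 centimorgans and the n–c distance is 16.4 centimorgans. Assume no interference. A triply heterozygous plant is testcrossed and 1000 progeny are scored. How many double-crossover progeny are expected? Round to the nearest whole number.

24

Map distances give recombination frequencies of 0.146 and 0.164 for the two intervals.
With no interference, expected double-crossover frequency = 0.146 × 0.164 = 0.02394.
Expected number = 0.02394 × 1000 = 23.94 ≈ 24.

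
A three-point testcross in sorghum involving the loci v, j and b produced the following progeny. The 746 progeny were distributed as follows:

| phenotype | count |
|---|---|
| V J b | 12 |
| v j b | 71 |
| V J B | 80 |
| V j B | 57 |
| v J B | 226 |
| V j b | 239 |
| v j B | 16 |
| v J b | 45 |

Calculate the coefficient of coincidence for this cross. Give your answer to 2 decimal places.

0.90

The two most frequent reciprocal classes, v J B and V j b, are the parental types, so the F1 was v J B / V j b.
The two rarest classes, v j B and V J b, are the double crossovers. Comparing them with the parentals, only the j allele has switched, so j is the middle locus and the order is v – j – b.
v–j: (151 + 28)/746 = 0.2399; j–b: (102 + 28)/746 = 0.1743.
Expected DCO frequency = 0.2399 × 0.1743 ≈ 0.04181; observed = 28/746 ≈ 0.03753.
Coefficient of coincidence = 0.03753/0.04181 ≈ 0.90.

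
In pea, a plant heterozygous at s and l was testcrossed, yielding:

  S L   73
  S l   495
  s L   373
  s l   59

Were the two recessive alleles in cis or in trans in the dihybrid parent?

trans

The two most frequent classes are S l (495) and s L (373); these are the parental (non-recombinant) types.
So the F1 carried S l on one chromosome and s L on the other — the recessive alleles are on opposite chromosomes (trans / repulsion).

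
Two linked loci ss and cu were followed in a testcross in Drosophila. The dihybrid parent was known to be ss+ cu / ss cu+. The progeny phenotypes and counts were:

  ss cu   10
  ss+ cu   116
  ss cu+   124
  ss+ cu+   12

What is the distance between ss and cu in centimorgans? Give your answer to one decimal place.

8.4 centimorgans

The recombinant classes are ss+ cu+ and ss cu: 12 + 10 = 22.
Recombination frequency = 22/262 = 0.0840 ≈ 8.4%, i.e. 8.4 centimorgans.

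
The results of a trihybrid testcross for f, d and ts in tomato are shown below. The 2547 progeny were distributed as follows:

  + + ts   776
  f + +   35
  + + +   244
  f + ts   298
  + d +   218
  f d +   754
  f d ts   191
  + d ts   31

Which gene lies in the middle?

d

The two most frequent reciprocal classes, f d + and + + ts, are the parental types, so the F1 was f d + / + + ts.
The two rarest classes, f + + and + d ts, are the double crossovers. Comparing them with the parentals, only the d allele has switched, so d is the middle locus and the order is ts – d – f.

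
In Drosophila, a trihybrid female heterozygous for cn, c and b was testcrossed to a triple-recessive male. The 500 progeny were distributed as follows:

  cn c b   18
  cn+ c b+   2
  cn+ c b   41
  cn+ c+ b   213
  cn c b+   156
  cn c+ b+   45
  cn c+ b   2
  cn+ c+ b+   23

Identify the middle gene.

The two most frequent reciprocal classes, cn+ c+ b and cn c b+, are the parental types, so the F1 was cn+ c+ b / cn c b+.
The two rarest classes, cn c+ b and cn+ c b+, are the double crossovers. Comparing them with the parentals, only the cn allele has switched, so cn is the middle locus and the order is b – cn – c.

cn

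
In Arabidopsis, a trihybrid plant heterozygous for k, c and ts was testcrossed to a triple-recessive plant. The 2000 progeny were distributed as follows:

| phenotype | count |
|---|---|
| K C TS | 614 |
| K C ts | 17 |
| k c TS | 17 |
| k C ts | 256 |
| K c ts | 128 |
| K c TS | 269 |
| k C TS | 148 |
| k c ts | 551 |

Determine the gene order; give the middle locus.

The two most frequent reciprocal classes, K C TS and k c ts, are the parental types, so the F1 was K C TS / k c ts.
The two rarest classes, K C ts and k c TS, are the double crossovers. Comparing them with the parentals, only the ts allele has switched, so ts is the middle locus and the order is c – ts – k.

ts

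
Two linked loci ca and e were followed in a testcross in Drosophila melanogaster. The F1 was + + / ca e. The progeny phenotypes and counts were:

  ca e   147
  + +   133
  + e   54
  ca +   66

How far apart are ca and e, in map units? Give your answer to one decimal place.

The recombinant classes are + e and ca +: 54 + 66 = 120.
Recombination frequency = 120/400 = 0.3000 ≈ 30.0%, i.e. 30.0 map units.

30.0 map units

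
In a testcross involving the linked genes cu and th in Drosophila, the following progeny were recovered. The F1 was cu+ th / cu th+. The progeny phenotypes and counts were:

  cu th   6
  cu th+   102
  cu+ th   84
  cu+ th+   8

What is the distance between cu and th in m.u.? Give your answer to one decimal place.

The recombinant classes are cu+ th+ and cu th: 8 + 6 = 14.
Recombination frequency = 14/200 = 0.0700 ≈ 7.0%, i.e. 7.0 m.u.

7.0 m.u.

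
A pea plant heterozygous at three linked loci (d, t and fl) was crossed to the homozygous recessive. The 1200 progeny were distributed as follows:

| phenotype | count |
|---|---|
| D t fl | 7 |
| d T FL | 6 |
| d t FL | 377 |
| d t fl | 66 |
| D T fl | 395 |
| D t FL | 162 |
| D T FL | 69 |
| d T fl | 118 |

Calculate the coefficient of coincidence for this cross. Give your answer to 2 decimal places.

The two most frequent reciprocal classes, d t FL and D T fl, are the parental types, so the F1 was d t FL / D T fl.
The two rarest classes, d T FL and D t fl, are the double crossovers. Comparing them with the parentals, only the t allele has switched, so t is the middle locus and the order is fl – t – d.
fl–t: (135 + 13)/1200 = 0.1233; t–d: (280 + 13)/1200 = 0.2442.
Expected DCO frequency = 0.1233 × 0.2442 ≈ 0.03011; observed = 13/1200 ≈ 0.01083.
Coefficient of coincidence = 0.01083/0.03011 ≈ 0.36.

0.36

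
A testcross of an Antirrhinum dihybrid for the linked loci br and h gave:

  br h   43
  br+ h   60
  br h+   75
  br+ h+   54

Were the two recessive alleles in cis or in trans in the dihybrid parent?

trans

The two most frequent classes are br+ h (60) and br h+ (75); these are the parental (non-recombinant) types.
So the F1 carried br+ h on one chromosome and br h+ on the other — the recessive alleles are on opposite chromosomes (trans / repulsion).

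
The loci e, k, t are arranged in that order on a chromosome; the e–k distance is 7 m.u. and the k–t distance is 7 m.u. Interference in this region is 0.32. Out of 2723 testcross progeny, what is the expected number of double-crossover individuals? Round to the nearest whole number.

9

Map distances give recombination frequencies of 0.070 and 0.070 for the two intervals.
With interference 0.32 (so coincidence = 0.68), expected double-crossover frequency = 0.070 × 0.070 × 0.68 = 0.00333.
Expected number = 0.00333 × 2723 = 9.07 ≈ 9.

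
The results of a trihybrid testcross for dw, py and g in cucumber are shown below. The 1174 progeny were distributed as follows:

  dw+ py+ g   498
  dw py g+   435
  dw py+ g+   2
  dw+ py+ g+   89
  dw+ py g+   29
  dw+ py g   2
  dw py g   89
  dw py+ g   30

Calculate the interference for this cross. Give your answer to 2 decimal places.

0.59

The two most frequent reciprocal classes, dw+ py+ g and dw py g+, are the parental types, so the F1 was dw+ py+ g / dw py g+.
The two rarest classes, dw+ py g and dw py+ g+, are the double crossovers. Comparing them with the parentals, only the py allele has switched, so py is the middle locus and the order is g – py – dw.
g–py: (178 + 4)/1174 = 0.1550; py–dw: (59 + 4)/1174 = 0.0537.
Expected DCO frequency = 0.1550 × 0.0537 ≈ 0.00832; observed = 4/1174 ≈ 0.00341.
Coefficient of coincidence = 0.00341/0.00832 ≈ 0.41; interference = 1 − 0.41 = 0.59.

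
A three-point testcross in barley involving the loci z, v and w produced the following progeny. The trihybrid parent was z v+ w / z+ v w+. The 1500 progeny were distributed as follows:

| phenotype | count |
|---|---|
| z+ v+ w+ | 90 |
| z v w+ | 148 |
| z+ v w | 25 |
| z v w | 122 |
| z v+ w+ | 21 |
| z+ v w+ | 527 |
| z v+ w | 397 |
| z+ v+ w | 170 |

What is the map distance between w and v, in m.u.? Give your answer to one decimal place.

The two rarest classes, z v+ w+ and z+ v w, are the double crossovers. Comparing them with the parentals, only the w allele has switched, so w is the middle locus and the order is v – w – z.
Crossovers in the v–w interval produce the single-crossover classes z v w and z+ v+ w+ (122 + 90 = 212) plus the double crossovers (46).
RF(v–w) = (212 + 46) / 1500 = 258/1500 = 0.1720 → 17.2 m.u.

17.2 m.u.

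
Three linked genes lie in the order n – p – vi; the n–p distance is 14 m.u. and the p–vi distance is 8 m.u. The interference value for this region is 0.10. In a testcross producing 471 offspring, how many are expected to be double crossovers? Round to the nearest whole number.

Map distances give recombination frequencies of 0.140 and 0.080 for the two intervals.
With interference 0.10 (so coincidence = 0.90), expected double-crossover frequency = 0.140 × 0.080 × 0.90 = 0.01008.
Expected number = 0.01008 × 471 = 4.75 ≈ 5.

5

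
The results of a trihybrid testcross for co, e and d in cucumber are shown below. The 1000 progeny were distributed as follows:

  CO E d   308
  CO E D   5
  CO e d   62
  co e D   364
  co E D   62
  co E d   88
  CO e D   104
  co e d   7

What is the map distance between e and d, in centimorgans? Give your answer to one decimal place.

13.6 centimorgans

The two most frequent reciprocal classes, co e D and CO E d, are the parental types, so the F1 was co e D / CO E d.
The two rarest classes, co e d and CO E D, are the double crossovers. Comparing them with the parentals, only the d allele has switched, so d is the middle locus and the order is co – d – e.
Crossovers in the d–e interval produce the single-crossover classes co E D and CO e d (62 + 62 = 124) plus the double crossovers (12).
RF(d–e) = (124 + 12) / 1000 = 136/1000 = 0.1360 → 13.6 centimorgans.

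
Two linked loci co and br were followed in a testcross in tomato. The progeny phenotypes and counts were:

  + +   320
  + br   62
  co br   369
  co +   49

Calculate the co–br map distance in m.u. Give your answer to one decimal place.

13.9 m.u.

The two most frequent classes, + + (320) and co br (369), are the parental types, so the F1 was + + / co br.
The recombinant classes are + br and co +: 62 + 49 = 111.
Recombination frequency = 111/800 = 0.1388 ≈ 13.9%, i.e. 13.9 m.u.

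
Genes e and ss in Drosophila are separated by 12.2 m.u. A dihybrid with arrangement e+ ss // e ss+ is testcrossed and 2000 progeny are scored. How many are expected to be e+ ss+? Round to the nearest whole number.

A map distance of 12.2 m.u. corresponds to a recombination frequency of 0.122.
The F1 is e+ ss / e ss+, so e+ ss+ is a recombinant gamete class with expected frequency r/2 = 0.122/2 = 0.0610.
Expected number = 0.0610 × 2000 = 122.00 ≈ 122.

122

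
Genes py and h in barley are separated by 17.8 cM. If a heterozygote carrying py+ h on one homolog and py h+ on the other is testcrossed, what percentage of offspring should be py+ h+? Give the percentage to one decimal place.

8.9%

A map distance of 17.8 cM corresponds to a recombination frequency of 0.178.
The F1 is py+ h / py h+, so py+ h+ is a recombinant gamete class with expected frequency r/2 = 0.178/2 = 0.0890.
That is 0.0890 = 8.9% of the progeny.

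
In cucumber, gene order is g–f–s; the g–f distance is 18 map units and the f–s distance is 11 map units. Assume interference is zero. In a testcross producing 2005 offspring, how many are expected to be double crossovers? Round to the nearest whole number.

40

Map distances give recombination frequencies of 0.180 and 0.110 for the two intervals.
With no interference, expected double-crossover frequency = 0.180 × 0.110 = 0.01980.
Expected number = 0.01980 × 2005 = 39.70 ≈ 40.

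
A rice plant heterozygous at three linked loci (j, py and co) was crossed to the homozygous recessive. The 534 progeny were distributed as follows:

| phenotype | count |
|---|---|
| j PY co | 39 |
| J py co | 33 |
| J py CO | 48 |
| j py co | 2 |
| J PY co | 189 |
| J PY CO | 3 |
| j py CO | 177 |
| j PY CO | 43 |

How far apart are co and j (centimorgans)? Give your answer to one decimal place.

The two most frequent reciprocal classes, j py CO and J PY co, are the parental types, so the F1 was j py CO / J PY co.
The two rarest classes, j py co and J PY CO, are the double crossovers. Comparing them with the parentals, only the co allele has switched, so co is the middle locus and the order is py – co – j.
Crossovers in the co–j interval produce the single-crossover classes J py CO and j PY co (48 + 39 = 87) plus the double crossovers (5).
RF(co–j) = (87 + 5) / 534 = 92/534 = 0.1723 → 17.2 centimorgans.

17.2 centimorgans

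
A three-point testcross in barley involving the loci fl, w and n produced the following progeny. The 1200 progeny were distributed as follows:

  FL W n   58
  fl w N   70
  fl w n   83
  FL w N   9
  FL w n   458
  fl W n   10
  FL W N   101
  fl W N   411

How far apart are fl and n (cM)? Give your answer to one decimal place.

The two most frequent reciprocal classes, FL w n and fl W N, are the parental types, so the F1 was FL w n / fl W N.
The two rarest classes, FL w N and fl W n, are the double crossovers. Comparing them with the parentals, only the n allele has switched, so n is the middle locus and the order is w – n – fl.
Crossovers in the n–fl interval produce the single-crossover classes fl w n and FL W N (83 + 101 = 184) plus the double crossovers (19).
RF(n–fl) = (184 + 19) / 1200 = 203/1200 = 0.1692 → 16.9 cM.

16.9 cM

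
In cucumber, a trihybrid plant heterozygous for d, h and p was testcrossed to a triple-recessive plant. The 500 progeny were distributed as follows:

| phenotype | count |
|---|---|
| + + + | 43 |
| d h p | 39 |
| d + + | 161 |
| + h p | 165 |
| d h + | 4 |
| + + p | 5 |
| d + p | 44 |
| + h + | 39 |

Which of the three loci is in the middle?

h

The two most frequent reciprocal classes, + h p and d + +, are the parental types, so the F1 was + h p / d + +.
The two rarest classes, + + p and d h +, are the double crossovers. Comparing them with the parentals, only the h allele has switched, so h is the middle locus and the order is d – h – p.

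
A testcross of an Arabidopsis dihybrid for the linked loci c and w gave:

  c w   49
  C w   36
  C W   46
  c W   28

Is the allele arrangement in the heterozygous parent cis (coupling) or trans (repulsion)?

The two most frequent classes are C W (46) and c w (49); these are the parental (non-recombinant) types.
So the F1 carried C W on one chromosome and c w on the other — the recessive alleles are on the same chromosome (cis / coupling).

cis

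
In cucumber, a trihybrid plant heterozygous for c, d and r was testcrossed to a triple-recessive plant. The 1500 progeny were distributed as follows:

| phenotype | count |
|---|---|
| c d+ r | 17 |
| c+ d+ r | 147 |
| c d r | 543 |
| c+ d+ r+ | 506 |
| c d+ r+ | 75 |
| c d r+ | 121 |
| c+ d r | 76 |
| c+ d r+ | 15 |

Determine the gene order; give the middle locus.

The two most frequent reciprocal classes, c+ d+ r+ and c d r, are the parental types, so the F1 was c+ d+ r+ / c d r.
The two rarest classes, c+ d r+ and c d+ r, are the double crossovers. Comparing them with the parentals, only the d allele has switched, so d is the middle locus and the order is c – d – r.

d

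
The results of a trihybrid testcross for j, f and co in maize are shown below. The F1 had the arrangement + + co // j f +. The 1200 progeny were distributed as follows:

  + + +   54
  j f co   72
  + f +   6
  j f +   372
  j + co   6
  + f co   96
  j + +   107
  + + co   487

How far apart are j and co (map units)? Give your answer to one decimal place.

The two rarest classes, j + co and + f +, are the double crossovers. Comparing them with the parentals, only the j allele has switched, so j is the middle locus and the order is co – j – f.
Crossovers in the co–j interval produce the single-crossover classes + + + and j f co (54 + 72 = 126) plus the double crossovers (12).
RF(co–j) = (126 + 12) / 1200 = 138/1200 = 0.1150 → 11.5 map units.

11.5 map units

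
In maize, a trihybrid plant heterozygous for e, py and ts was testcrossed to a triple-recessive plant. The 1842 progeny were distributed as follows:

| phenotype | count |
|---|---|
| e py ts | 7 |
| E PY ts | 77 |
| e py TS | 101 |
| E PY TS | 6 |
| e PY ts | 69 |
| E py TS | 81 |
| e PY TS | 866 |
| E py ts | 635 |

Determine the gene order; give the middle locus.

e

The two most frequent reciprocal classes, e PY TS and E py ts, are the parental types, so the F1 was e PY TS / E py ts.
The two rarest classes, E PY TS and e py ts, are the double crossovers. Comparing them with the parentals, only the e allele has switched, so e is the middle locus and the order is ts – e – py.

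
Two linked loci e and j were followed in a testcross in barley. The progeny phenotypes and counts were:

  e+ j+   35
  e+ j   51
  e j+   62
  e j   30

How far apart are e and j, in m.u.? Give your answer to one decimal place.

36.5 m.u.

The two most frequent classes, e+ j (51) and e j+ (62), are the parental types, so the F1 was e+ j / e j+.
The recombinant classes are e+ j+ and e j: 35 + 30 = 65.
Recombination frequency = 65/178 = 0.3652 ≈ 36.5%, i.e. 36.5 m.u.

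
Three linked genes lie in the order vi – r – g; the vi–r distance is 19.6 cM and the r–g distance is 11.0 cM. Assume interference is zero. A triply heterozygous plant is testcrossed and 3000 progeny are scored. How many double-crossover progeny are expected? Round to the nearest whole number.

65

Map distances give recombination frequencies of 0.196 and 0.110 for the two intervals.
With no interference, expected double-crossover frequency = 0.196 × 0.110 = 0.02156.
Expected number = 0.02156 × 3000 = 64.68 ≈ 65.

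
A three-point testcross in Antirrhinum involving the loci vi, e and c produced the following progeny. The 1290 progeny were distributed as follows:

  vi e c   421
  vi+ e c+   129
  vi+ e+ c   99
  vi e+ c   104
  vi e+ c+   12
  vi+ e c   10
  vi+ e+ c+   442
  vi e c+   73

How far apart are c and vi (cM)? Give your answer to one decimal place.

The two most frequent reciprocal classes, vi+ e+ c+ and vi e c, are the parental types, so the F1 was vi+ e+ c+ / vi e c.
The two rarest classes, vi e+ c+ and vi+ e c, are the double crossovers. Comparing them with the parentals, only the vi allele has switched, so vi is the middle locus and the order is e – vi – c.
Crossovers in the vi–c interval produce the single-crossover classes vi+ e+ c and vi e c+ (99 + 73 = 172) plus the double crossovers (22).
RF(vi–c) = (172 + 22) / 1290 = 194/1290 = 0.1504 → 15.0 cM.

15.0 cM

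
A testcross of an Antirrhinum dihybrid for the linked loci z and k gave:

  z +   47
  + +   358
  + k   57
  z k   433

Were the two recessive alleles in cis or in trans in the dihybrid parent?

cis

The two most frequent classes are + + (358) and z k (433); these are the parental (non-recombinant) types.
So the F1 carried + + on one chromosome and z k on the other — the recessive alleles are on the same chromosome (cis / coupling).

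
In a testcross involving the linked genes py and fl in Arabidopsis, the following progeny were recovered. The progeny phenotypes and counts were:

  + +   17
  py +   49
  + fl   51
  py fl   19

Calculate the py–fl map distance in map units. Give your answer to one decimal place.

26.5 map units

The two most frequent classes, + fl (51) and py + (49), are the parental types, so the F1 was + fl / py +.
The recombinant classes are + + and py fl: 17 + 19 = 36.
Recombination frequency = 36/136 = 0.2647 ≈ 26.5%, i.e. 26.5 map units.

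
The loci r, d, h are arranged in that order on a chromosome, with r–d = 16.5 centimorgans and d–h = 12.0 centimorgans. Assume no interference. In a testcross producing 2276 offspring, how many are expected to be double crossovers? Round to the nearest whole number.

Map distances give recombination frequencies of 0.165 and 0.120 for the two intervals.
With no interference, expected double-crossover frequency = 0.165 × 0.120 = 0.01980.
Expected number = 0.01980 × 2276 = 45.06 ≈ 45.

45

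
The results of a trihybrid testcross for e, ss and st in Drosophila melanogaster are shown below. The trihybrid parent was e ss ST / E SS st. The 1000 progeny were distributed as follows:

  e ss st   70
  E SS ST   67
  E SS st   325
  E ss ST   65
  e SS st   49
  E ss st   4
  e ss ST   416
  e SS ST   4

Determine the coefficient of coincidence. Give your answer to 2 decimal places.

The two rarest classes, e SS ST and E ss st, are the double crossovers. Comparing them with the parentals, only the ss allele has switched, so ss is the middle locus and the order is e – ss – st.
e–ss: (114 + 8)/1000 = 0.1220; ss–st: (137 + 8)/1000 = 0.1450.
Expected DCO frequency = 0.1220 × 0.1450 ≈ 0.01769; observed = 8/1000 ≈ 0.00800.
Coefficient of coincidence = 0.00800/0.01769 ≈ 0.45.

0.45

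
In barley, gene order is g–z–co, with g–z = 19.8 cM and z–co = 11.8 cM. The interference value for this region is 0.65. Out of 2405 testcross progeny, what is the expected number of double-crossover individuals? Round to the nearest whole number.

20

Map distances give recombination frequencies of 0.198 and 0.118 for the two intervals.
With interference 0.65 (so coincidence = 0.35), expected double-crossover frequency = 0.198 × 0.118 × 0.35 = 0.00818.
Expected number = 0.00818 × 2405 = 19.67 ≈ 20.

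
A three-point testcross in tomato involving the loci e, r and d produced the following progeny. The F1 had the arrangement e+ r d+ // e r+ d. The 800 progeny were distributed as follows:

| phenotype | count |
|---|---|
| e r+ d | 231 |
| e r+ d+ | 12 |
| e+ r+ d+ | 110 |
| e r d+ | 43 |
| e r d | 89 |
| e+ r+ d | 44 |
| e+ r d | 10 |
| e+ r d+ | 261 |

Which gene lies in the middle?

The two rarest classes, e+ r d and e r+ d+, are the double crossovers. Comparing them with the parentals, only the d allele has switched, so d is the middle locus and the order is r – d – e.

d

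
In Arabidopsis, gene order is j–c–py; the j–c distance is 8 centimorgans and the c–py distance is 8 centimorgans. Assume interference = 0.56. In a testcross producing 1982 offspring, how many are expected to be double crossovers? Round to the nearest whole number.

Map distances give recombination frequencies of 0.080 and 0.080 for the two intervals.
With interference 0.56 (so coincidence = 0.44), expected double-crossover frequency = 0.080 × 0.080 × 0.44 = 0.00282.
Expected number = 0.00282 × 1982 = 5.58 ≈ 6.

6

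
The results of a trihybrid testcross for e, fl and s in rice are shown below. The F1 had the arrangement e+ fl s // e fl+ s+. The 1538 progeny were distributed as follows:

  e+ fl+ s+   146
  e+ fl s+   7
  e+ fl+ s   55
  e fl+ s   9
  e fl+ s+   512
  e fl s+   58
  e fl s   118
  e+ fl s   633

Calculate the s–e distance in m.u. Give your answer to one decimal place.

The two rarest classes, e+ fl s+ and e fl+ s, are the double crossovers. Comparing them with the parentals, only the s allele has switched, so s is the middle locus and the order is e – s – fl.
Crossovers in the e–s interval produce the single-crossover classes e fl s and e+ fl+ s+ (118 + 146 = 264) plus the double crossovers (16).
RF(e–s) = (264 + 16) / 1538 = 280/1538 = 0.1821 → 18.2 m.u.

18.2 m.u.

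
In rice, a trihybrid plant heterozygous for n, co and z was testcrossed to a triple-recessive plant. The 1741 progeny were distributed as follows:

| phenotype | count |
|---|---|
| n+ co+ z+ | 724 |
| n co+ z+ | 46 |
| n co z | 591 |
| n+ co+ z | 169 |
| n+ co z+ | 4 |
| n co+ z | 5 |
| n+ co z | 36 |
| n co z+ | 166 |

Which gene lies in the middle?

co

The two most frequent reciprocal classes, n co z and n+ co+ z+, are the parental types, so the F1 was n co z / n+ co+ z+.
The two rarest classes, n co+ z and n+ co z+, are the double crossovers. Comparing them with the parentals, only the co allele has switched, so co is the middle locus and the order is n – co – z.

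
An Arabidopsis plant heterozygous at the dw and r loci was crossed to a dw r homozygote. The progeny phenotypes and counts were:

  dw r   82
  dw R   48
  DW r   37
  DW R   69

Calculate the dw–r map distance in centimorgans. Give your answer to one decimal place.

The two most frequent classes, DW R (69) and dw r (82), are the parental types, so the F1 was DW R / dw r.
The recombinant classes are DW r and dw R: 37 + 48 = 85.
Recombination frequency = 85/236 = 0.3602 ≈ 36.0%, i.e. 36.0 centimorgans.

36.0 centimorgans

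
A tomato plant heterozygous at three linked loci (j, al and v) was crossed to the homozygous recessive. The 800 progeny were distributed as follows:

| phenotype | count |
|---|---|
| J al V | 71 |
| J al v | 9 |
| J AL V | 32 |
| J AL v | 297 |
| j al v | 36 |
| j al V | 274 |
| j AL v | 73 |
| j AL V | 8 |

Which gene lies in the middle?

al

The two most frequent reciprocal classes, j al V and J AL v, are the parental types, so the F1 was j al V / J AL v.
The two rarest classes, j AL V and J al v, are the double crossovers. Comparing them with the parentals, only the al allele has switched, so al is the middle locus and the order is j – al – v.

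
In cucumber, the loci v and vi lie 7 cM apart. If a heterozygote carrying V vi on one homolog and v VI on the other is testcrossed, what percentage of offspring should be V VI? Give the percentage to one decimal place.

A map distance of 7 cM corresponds to a recombination frequency of 0.070.
The F1 is V vi / v VI, so V VI is a recombinant gamete class with expected frequency r/2 = 0.070/2 = 0.0350.
That is 0.0350 = 3.5% of the progeny.

3.5%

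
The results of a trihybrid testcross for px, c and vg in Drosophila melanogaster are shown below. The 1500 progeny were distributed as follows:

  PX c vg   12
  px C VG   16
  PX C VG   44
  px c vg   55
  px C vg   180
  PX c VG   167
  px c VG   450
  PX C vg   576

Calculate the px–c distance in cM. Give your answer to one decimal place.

The two most frequent reciprocal classes, PX C vg and px c VG, are the parental types, so the F1 was PX C vg / px c VG.
The two rarest classes, PX c vg and px C VG, are the double crossovers. Comparing them with the parentals, only the c allele has switched, so c is the middle locus and the order is px – c – vg.
Crossovers in the px–c interval produce the single-crossover classes px C vg and PX c VG (180 + 167 = 347) plus the double crossovers (28).
RF(px–c) = (347 + 28) / 1500 = 375/1500 = 0.2500 → 25.0 cM.

25.0 cM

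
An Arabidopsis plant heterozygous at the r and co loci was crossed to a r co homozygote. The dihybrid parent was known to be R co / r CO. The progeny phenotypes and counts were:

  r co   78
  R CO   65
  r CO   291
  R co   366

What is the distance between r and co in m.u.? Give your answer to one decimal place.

The recombinant classes are R CO and r co: 65 + 78 = 143.
Recombination frequency = 143/800 = 0.1787 ≈ 17.9%, i.e. 17.9 m.u.

17.9 m.u.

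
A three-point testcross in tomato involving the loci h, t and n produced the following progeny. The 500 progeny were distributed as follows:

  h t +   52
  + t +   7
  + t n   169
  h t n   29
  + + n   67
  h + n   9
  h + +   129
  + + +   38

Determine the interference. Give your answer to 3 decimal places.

0.286

The two most frequent reciprocal classes, + t n and h + +, are the parental types, so the F1 was + t n / h + +.
The two rarest classes, + t + and h + n, are the double crossovers. Comparing them with the parentals, only the n allele has switched, so n is the middle locus and the order is h – n – t.
h–n: (67 + 16)/500 = 0.1660; n–t: (119 + 16)/500 = 0.2700.
Expected DCO frequency = 0.1660 × 0.2700 ≈ 0.04482; observed = 16/500 ≈ 0.03200.
Coefficient of coincidence = 0.03200/0.04482 ≈ 0.714; interference = 1 − 0.714 = 0.286.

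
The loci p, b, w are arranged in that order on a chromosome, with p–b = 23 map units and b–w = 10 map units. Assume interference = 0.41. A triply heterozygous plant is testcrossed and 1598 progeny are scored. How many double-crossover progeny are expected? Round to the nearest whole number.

22

Map distances give recombination frequencies of 0.230 and 0.100 for the two intervals.
With interference 0.41 (so coincidence = 0.59), expected double-crossover frequency = 0.230 × 0.100 × 0.59 = 0.01357.
Expected number = 0.01357 × 1598 = 21.68 ≈ 22.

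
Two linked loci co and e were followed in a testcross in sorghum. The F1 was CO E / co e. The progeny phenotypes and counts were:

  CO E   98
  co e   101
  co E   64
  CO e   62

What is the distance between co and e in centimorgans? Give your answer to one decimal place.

The recombinant classes are CO e and co E: 62 + 64 = 126.
Recombination frequency = 126/325 = 0.3877 ≈ 38.8%, i.e. 38.8 centimorgans.

38.8 centimorgans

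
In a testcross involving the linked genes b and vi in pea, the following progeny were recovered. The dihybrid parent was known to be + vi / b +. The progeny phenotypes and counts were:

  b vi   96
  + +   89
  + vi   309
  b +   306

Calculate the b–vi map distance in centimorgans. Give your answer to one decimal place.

The recombinant classes are + + and b vi: 89 + 96 = 185.
Recombination frequency = 185/800 = 0.2313 ≈ 23.1%, i.e. 23.1 centimorgans.

23.1 centimorgans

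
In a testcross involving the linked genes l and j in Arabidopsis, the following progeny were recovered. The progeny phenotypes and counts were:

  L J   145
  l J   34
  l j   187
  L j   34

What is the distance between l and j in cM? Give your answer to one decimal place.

The two most frequent classes, L J (145) and l j (187), are the parental types, so the F1 was L J / l j.
The recombinant classes are L j and l J: 34 + 34 = 68.
Recombination frequency = 68/400 = 0.1700 ≈ 17.0%, i.e. 17.0 cM.

17.0 cM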